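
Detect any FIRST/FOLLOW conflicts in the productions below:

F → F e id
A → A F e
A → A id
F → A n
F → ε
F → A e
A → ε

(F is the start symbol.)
Yes. F → F e id with FOLLOW(F) on { 'e' }; F → A n with FOLLOW(F) on { 'e' }; F → A e with FOLLOW(F) on { 'e' }; A → A F e with FOLLOW(A) on { 'e', 'id', 'n' }; A → A id with FOLLOW(A) on { 'e', 'id', 'n' }

Nullable non-terminals: A, F.
FIRST sets used below: FIRST(A) = { 'e', 'id', 'n', ε }, FIRST(F) = { 'e', 'id', 'n', ε }

A: nullable alternative(s) A → ε; FOLLOW(A) = { 'e', 'id', 'n' }
  A → A F e: FIRST \ {ε} = { 'e', 'id', 'n' } — overlaps FOLLOW(A) on { 'e', 'id', 'n' }: CONFLICT
  A → A id: FIRST \ {ε} = { 'e', 'id', 'n' } — overlaps FOLLOW(A) on { 'e', 'id', 'n' }: CONFLICT
  A → ε: FIRST \ {ε} = { } — this is the only nullable alternative, skip

F: nullable alternative(s) F → ε; FOLLOW(F) = { $, 'e' }
  F → F e id: FIRST \ {ε} = { 'e', 'id', 'n' } — overlaps FOLLOW(F) on { 'e' }: CONFLICT
  F → A n: FIRST \ {ε} = { 'e', 'id', 'n' } — overlaps FOLLOW(F) on { 'e' }: CONFLICT
  F → ε: FIRST \ {ε} = { } — this is the only nullable alternative, skip
  F → A e: FIRST \ {ε} = { 'e', 'id', 'n' } — overlaps FOLLOW(F) on { 'e' }: CONFLICT

So the grammar has 5 FIRST/FOLLOW conflicts (marked CONFLICT above).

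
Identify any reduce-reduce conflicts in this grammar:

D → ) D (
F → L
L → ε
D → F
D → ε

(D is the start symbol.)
Yes — I0: [D → .] vs [L → .]; I1: [D → .] vs [L → .]

A reduce-reduce conflict occurs when an LR(0) state has two complete items [A → α .] and [B → β .] — both call for a reduction, and with no lookahead the parser cannot choose between them.

Augment with D' → D and build the canonical LR(0) collection (I0 = CLOSURE({[D' → . D]}), then GOTO on every symbol after a dot until no new states appear). It has 7 states:
  I0: { [D → . ) D (], [D → . F], [D → .], [D' → . D], [F → . L], [L → .] }  — shift, 2 reduces
  I1: { [D → ) . D (], [D → . ) D (], [D → . F], [D → .], [F → . L], [L → .] }  — shift, 2 reduces
  I2: { [D' → D .] }  — accept
  I3: { [D → F .] }  — reduce
  I4: { [F → L .] }  — reduce
  I5: { [D → ) D . (] }  — shift
  I6: { [D → ) D ( .] }  — reduce

I0 contains complete items [D → .], [L → .] — reduce-reduce conflict.
I1 contains complete items [D → .], [L → .] — reduce-reduce conflict.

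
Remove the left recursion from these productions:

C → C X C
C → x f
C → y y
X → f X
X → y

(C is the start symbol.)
C is directly left-recursive. The standard transformation for
  A → A α₁ | ... | A α_m | β₁ | ... | β_n
is
  A  → β₁ A' | ... | β_n A'
  A' → α₁ A' | ... | α_m A' | ε

C → x f becomes C → x f C'
C → y y becomes C → y y C'
C → C X C becomes C' → X C C'
Add C' → ε

Productions for other non-terminals are unchanged:
  X → f X
  X → y

Resulting grammar:
C → x f C'
C → y y C'
C' → X C C'
C' → ε
X → f X
X → y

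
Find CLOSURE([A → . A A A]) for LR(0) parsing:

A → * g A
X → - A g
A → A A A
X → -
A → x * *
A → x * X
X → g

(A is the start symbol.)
Start with: [A → . A A A]
  [A → . A A A] has the dot before A: add [A → . * g A], [A → . x * *], [A → . x * X]
No further items can be added.

CLOSURE = { [A → . * g A], [A → . A A A], [A → . x * *], [A → . x * X] }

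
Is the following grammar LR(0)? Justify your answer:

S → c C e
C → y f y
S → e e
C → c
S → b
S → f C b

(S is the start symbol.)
Yes, the grammar is LR(0)

A grammar is LR(0) if no state in the canonical LR(0) collection has:
  - both a shift item (dot before a terminal) and a complete item (shift-reduce conflict), or
  - two or more complete items (reduce-reduce conflict; the accept item [S' → S .] counts as a complete item here).

Augment with S' → S and build the canonical LR(0) collection (I0 = CLOSURE({[S' → . S]}), then GOTO on every symbol after a dot until no new states appear). It has 15 states:
  I0: { [S → . b], [S → . c C e], [S → . e e], [S → . f C b], [S' → . S] }  — shift
  I1: { [S' → S .] }  — accept
  I2: { [S → b .] }  — reduce
  I3: { [C → . c], [C → . y f y], [S → c . C e] }  — shift
  I4: { [S → e . e] }  — shift
  I5: { [C → . c], [C → . y f y], [S → f . C b] }  — shift
  I6: { [S → f C . b] }  — shift
  I7: { [C → c .] }  — reduce
  I8: { [C → y . f y] }  — shift
  I9: { [C → y f . y] }  — shift
  I10: { [C → y f y .] }  — reduce
  I11: { [S → f C b .] }  — reduce
  I12: { [S → e e .] }  — reduce
  I13: { [S → c C . e] }  — shift
  I14: { [S → c C e .] }  — reduce

Every state is either a pure shift/goto state or contains exactly one complete item and nothing to shift — no conflicts. The grammar is LR(0).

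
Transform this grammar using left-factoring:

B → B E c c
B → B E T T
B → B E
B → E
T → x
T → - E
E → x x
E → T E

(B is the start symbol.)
B → B E B'
B' → c c
B' → T T
B' → ε
B → E
T → x
T → - E
E → x x
E → T E

Left-factoring transforms A → αβ₁ | αβ₂ into A → αA' and A' → β₁ | β₂
(α is the longest common prefix among the alternatives). Repeat until
no nonterminal has two alternatives with a common prefix.

Round 1: B has alternatives sharing prefix 'B E'. Introduce B': B → B E B'
  Add: B' → c c
  Add: B' → T T
  Add: B' → ε

No remaining common prefixes — done.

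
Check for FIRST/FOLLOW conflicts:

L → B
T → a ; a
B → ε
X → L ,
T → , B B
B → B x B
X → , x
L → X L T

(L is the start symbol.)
Nullable non-terminals: B, L.
FIRST sets used below: FIRST(B) = { 'x', ε }, FIRST(X) = { ',', 'x' }

B: nullable alternative(s) B → ε; FOLLOW(B) = { $, ',', 'a', 'x' }
  B → ε: FIRST \ {ε} = { } — this is the only nullable alternative, skip
  B → B x B: FIRST \ {ε} = { 'x' } — overlaps FOLLOW(B) on { 'x' }: CONFLICT

L: nullable alternative(s) L → B; FOLLOW(L) = { $, ',', 'a' }
  L → B: FIRST \ {ε} = { 'x' } — this is the only nullable alternative, skip
  L → X L T: FIRST \ {ε} = { ',', 'x' } — overlaps FOLLOW(L) on { ',' }: CONFLICT

T, X have no nullable alternative, so no FIRST/FOLLOW check is needed there.

So the grammar has 2 FIRST/FOLLOW conflicts (marked CONFLICT above).

Answer: Yes. L → X L T with FOLLOW(L) on { ',' }; B → B x B with FOLLOW(B) on { 'x' }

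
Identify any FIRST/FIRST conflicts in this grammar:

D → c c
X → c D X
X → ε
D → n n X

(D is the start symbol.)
No FIRST/FIRST conflicts.

Productions for D:
  D → c c: FIRST = { 'c' }
  D → n n X: FIRST = { 'n' }
Productions for X:
  X → c D X: FIRST = { 'c' }
  X → ε: FIRST = { ε }

All alternatives of each non-terminal have pairwise disjoint FIRST sets.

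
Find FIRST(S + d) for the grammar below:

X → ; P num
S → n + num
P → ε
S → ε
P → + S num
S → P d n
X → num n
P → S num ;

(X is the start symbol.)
{ '+', 'd', 'n', 'num' }

FIRST sets of the non-terminals involved (from the grammar, by fixed-point iteration):
  FIRST(S) = { '+', 'd', 'n', 'num', ε }

To compute FIRST(S + d), process the symbols left to right:
Symbol S is a non-terminal. Add FIRST(S) \ {ε} = { '+', 'd', 'n', 'num' }
S is nullable (ε ∈ FIRST(S)), continue to the next symbol.
Symbol + is a terminal. Add '+' and stop.
FIRST(S + d) = { '+', 'd', 'n', 'num' }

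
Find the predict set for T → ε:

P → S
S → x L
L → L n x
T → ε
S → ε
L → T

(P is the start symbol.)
{ $, 'n' }

PREDICT(T → ε) = (FIRST(RHS) \ {ε}) ∪ (FOLLOW(T) if ε ∈ FIRST(RHS), i.e. RHS ⇒* ε)
The right-hand side is ε (FIRST(ε) = { ε }), so the predict set is FOLLOW(T) = { $, 'n' }
PREDICT(T → ε) = { $, 'n' }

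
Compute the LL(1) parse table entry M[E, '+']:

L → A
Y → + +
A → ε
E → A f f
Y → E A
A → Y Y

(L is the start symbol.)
E → A f f

To find M[E, '+'], we find productions for E where '+' is in the predict set (PREDICT(N → α) = (FIRST(α) \ {ε}) ∪ (FOLLOW(N) if α ⇒* ε)).

Relevant sets:
  FIRST(A) = { '+', 'f', ε }

E → A f f: PREDICT = { '+', 'f' }
  '+' is in predict set, so this production goes in M[E, '+']

M[E, '+'] = E → A f f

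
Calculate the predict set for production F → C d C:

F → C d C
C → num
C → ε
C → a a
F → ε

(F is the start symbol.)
{ 'a', 'd', 'num' }

PREDICT(F → C d C) = (FIRST(RHS) \ {ε}) ∪ (FOLLOW(F) if ε ∈ FIRST(RHS), i.e. RHS ⇒* ε)
FIRST(C) = { 'a', 'num', ε }
FIRST(C d C) = { 'a', 'd', 'num' }
ε ∉ FIRST(C d C), so FOLLOW(F) is not added.
PREDICT(F → C d C) = { 'a', 'd', 'num' }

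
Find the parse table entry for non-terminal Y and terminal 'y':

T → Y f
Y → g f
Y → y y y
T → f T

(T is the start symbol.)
Y → y y y

To find M[Y, 'y'], we find productions for Y where 'y' is in the predict set (PREDICT(N → α) = (FIRST(α) \ {ε}) ∪ (FOLLOW(N) if α ⇒* ε)).

Y → g f: PREDICT = { 'g' }
Y → y y y: PREDICT = { 'y' }
  'y' is in predict set, so this production goes in M[Y, 'y']

M[Y, 'y'] = Y → y y y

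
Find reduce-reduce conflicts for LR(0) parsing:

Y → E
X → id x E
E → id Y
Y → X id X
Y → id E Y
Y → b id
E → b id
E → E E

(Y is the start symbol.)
Yes — I14: [E → E E .] vs [Y → E .]; I16: [E → b id .] vs [Y → b id .]

Augment with Y' → Y and build the canonical LR(0) collection (I0 = CLOSURE({[Y' → . Y]}), then GOTO on every symbol after a dot until no new states appear). It has 20 states:
  I0: { [E → . E E], [E → . b id], [E → . id Y], [X → . id x E], [Y → . E], [Y → . X id X], [Y → . b id], [Y → . id E Y], [Y' → . Y] }  — shift
  I1: { [E → . E E], [E → . b id], [E → . id Y], [E → E . E], [Y → E .] }  — shift, reduce
  I2: { [Y → X . id X] }  — shift
  I3: { [Y' → Y .] }  — accept
  I4: { [E → b . id], [Y → b . id] }  — shift
  I5: { [E → . E E], [E → . b id], [E → . id Y], [E → id . Y], [X → . id x E], [X → id . x E], [Y → . E], [Y → . X id X], [Y → . b id], [Y → . id E Y], [Y → id . E Y] }  — shift
  I6: { [E → . E E], [E → . b id], [E → . id Y], [E → E . E], [X → . id x E], [Y → . E], [Y → . X id X], [Y → . b id], [Y → . id E Y], [Y → E .], [Y → id E . Y] }  — shift, reduce
  I7: { [E → id Y .] }  — reduce
  I8: { [E → . E E], [E → . b id], [E → . id Y], [X → id x . E] }  — shift
  I9: { [E → . E E], [E → . b id], [E → . id Y], [E → E . E], [X → id x E .] }  — shift, reduce
  I10: { [E → b . id] }  — shift
  I11: { [E → . E E], [E → . b id], [E → . id Y], [E → id . Y], [X → . id x E], [Y → . E], [Y → . X id X], [Y → . b id], [Y → . id E Y] }  — shift
  I12: { [E → b id .] }  — reduce
  I13: { [E → . E E], [E → . b id], [E → . id Y], [E → E . E], [E → E E .] }  — shift, reduce
  I14: { [E → . E E], [E → . b id], [E → . id Y], [E → E . E], [E → E E .], [Y → E .] }  — shift, 2 reduces
  I15: { [Y → id E Y .] }  — reduce
  I16: { [E → b id .], [Y → b id .] }  — 2 reduces
  I17: { [X → . id x E], [Y → X id . X] }  — shift
  I18: { [Y → X id X .] }  — reduce
  I19: { [X → id . x E] }  — shift

I14 contains complete items [E → E E .], [Y → E .] — reduce-reduce conflict.
I16 contains complete items [E → b id .], [Y → b id .] — reduce-reduce conflict.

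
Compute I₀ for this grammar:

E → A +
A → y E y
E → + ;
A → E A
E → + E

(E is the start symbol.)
{ [A → . E A], [A → . y E y], [E → . + ;], [E → . + E], [E → . A +], [E' → . E] }

First, augment the grammar with E' → E
I₀ = CLOSURE({ [E' → . E] }):
  [E' → . E] has the dot before E: add [E → . A +], [E → . + ;], [E → . + E]
  [E → . A +] has the dot before A: add [A → . y E y], [A → . E A]
No further items can be added.

I₀ = { [A → . E A], [A → . y E y], [E → . + ;], [E → . + E], [E → . A +], [E' → . E] }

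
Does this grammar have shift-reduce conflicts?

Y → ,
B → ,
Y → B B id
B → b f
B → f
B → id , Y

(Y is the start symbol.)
No shift-reduce conflicts

Augment with Y' → Y and build the canonical LR(0) collection (I0 = CLOSURE({[Y' → . Y]}), then GOTO on every symbol after a dot until no new states appear). It has 13 states:
  I0: { [B → . ,], [B → . b f], [B → . f], [B → . id , Y], [Y → . ,], [Y → . B B id], [Y' → . Y] }  — shift
  I1: { [B → , .], [Y → , .] }  — 2 reduces
  I2: { [B → . ,], [B → . b f], [B → . f], [B → . id , Y], [Y → B . B id] }  — shift
  I3: { [Y' → Y .] }  — accept
  I4: { [B → b . f] }  — shift
  I5: { [B → f .] }  — reduce
  I6: { [B → id . , Y] }  — shift
  I7: { [B → . ,], [B → . b f], [B → . f], [B → . id , Y], [B → id , . Y], [Y → . ,], [Y → . B B id] }  — shift
  I8: { [B → id , Y .] }  — reduce
  I9: { [B → b f .] }  — reduce
  I10: { [B → , .] }  — reduce
  I11: { [Y → B B . id] }  — shift
  I12: { [Y → B B id .] }  — reduce

No state contains both a complete item and a shift item.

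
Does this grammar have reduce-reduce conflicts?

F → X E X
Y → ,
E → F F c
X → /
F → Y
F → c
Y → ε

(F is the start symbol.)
No reduce-reduce conflicts

A reduce-reduce conflict occurs when an LR(0) state has two complete items [A → α .] and [B → β .] — both call for a reduction, and with no lookahead the parser cannot choose between them.

Augment with F' → F and build the canonical LR(0) collection (I0 = CLOSURE({[F' → . F]}), then GOTO on every symbol after a dot until no new states appear). It has 12 states:
  I0: { [F → . X E X], [F → . Y], [F → . c], [F' → . F], [X → . /], [Y → . ,], [Y → .] }  — shift, reduce
  I1: { [Y → , .] }  — reduce
  I2: { [X → / .] }  — reduce
  I3: { [F' → F .] }  — accept
  I4: { [E → . F F c], [F → . X E X], [F → . Y], [F → . c], [F → X . E X], [X → . /], [Y → . ,], [Y → .] }  — shift, reduce
  I5: { [F → Y .] }  — reduce
  I6: { [F → c .] }  — reduce
  I7: { [F → X E . X], [X → . /] }  — shift
  I8: { [E → F . F c], [F → . X E X], [F → . Y], [F → . c], [X → . /], [Y → . ,], [Y → .] }  — shift, reduce
  I9: { [E → F F . c] }  — shift
  I10: { [E → F F c .] }  — reduce
  I11: { [F → X E X .] }  — reduce

No state contains more than one complete item.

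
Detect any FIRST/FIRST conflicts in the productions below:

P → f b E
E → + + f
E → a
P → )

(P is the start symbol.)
A FIRST/FIRST conflict occurs when two productions N → α and N → β for the same non-terminal have FIRST(α) ∩ FIRST(β) ≠ ∅ (with ε ∈ FIRST of a nullable right-hand side, so two nullable alternatives also conflict).

Productions for P:
  P → f b E: FIRST = { 'f' }
  P → ): FIRST = { ')' }
Productions for E:
  E → + + f: FIRST = { '+' }
  E → a: FIRST = { 'a' }

All alternatives of each non-terminal have pairwise disjoint FIRST sets.

Answer: No FIRST/FIRST conflicts.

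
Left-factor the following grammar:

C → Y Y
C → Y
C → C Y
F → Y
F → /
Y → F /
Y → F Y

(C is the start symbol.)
Left-factoring transforms A → αβ₁ | αβ₂ into A → αA' and A' → β₁ | β₂
(α is the longest common prefix among the alternatives). Repeat until
no nonterminal has two alternatives with a common prefix.

Round 1: C has alternatives sharing prefix 'Y'. Introduce C': C → Y C'
  Add: C' → Y
  Add: C' → ε

Round 2: Y has alternatives sharing prefix 'F'. Introduce Y': Y → F Y'
  Add: Y' → /
  Add: Y' → Y

No remaining common prefixes — done.

Resulting grammar:
C → Y C'
C' → Y
C' → ε
C → C Y
F → Y
F → /
Y → F Y'
Y' → /
Y' → Y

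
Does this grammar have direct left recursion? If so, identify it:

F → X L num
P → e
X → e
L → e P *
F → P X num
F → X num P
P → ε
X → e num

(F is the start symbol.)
No direct left recursion

Direct left recursion occurs when N → N α for some non-terminal N (the right-hand side begins with the left-hand side itself).

F → X L num: starts with X
P → e: starts with e
X → e: starts with e
L → e P *: starts with e
F → P X num: starts with P
F → X num P: starts with X
P → ε: starts with ε
X → e num: starts with e

No direct left recursion found.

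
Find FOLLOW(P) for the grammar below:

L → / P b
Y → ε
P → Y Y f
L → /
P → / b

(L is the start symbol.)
{ 'b' }

To compute FOLLOW(P), find every occurrence of P on a right-hand side N → α P β: add FIRST(β) \ {ε}, and if β is empty or nullable also add FOLLOW(N). Iterate to a fixed point.

In L → / P b: P is followed by b, add FIRST(b) \ {ε} = { 'b' }

Taking the union: FOLLOW(P) = { 'b' }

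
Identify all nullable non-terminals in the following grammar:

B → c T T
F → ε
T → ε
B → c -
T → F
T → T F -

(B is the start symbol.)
A non-terminal is nullable if it can derive ε (the empty string): either it has an ε-production, or it has a production whose right-hand side consists entirely of nullable non-terminals.

ε-productions: F → ε, T → ε
So F, T are immediately nullable.
No further non-terminal can be added: every production for the remaining non-terminals contains a terminal or a non-nullable non-terminal.
Nullable = { 'F', 'T' }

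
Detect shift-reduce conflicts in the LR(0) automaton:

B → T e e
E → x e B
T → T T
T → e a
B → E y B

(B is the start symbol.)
Yes — I9: [T → T T .] vs [T → . e a]

Augment with B' → B and build the canonical LR(0) collection (I0 = CLOSURE({[B' → . B]}), then GOTO on every symbol after a dot until no new states appear). It has 14 states:
  I0: { [B → . E y B], [B → . T e e], [B' → . B], [E → . x e B], [T → . T T], [T → . e a] }  — shift
  I1: { [B' → B .] }  — accept
  I2: { [B → E . y B] }  — shift
  I3: { [B → T . e e], [T → . T T], [T → . e a], [T → T . T] }  — shift
  I4: { [T → e . a] }  — shift
  I5: { [E → x . e B] }  — shift
  I6: { [B → . E y B], [B → . T e e], [E → . x e B], [E → x e . B], [T → . T T], [T → . e a] }  — shift
  I7: { [E → x e B .] }  — reduce
  I8: { [T → e a .] }  — reduce
  I9: { [T → . T T], [T → . e a], [T → T . T], [T → T T .] }  — shift, reduce
  I10: { [B → T e . e], [T → e . a] }  — shift
  I11: { [B → T e e .] }  — reduce
  I12: { [B → . E y B], [B → . T e e], [B → E y . B], [E → . x e B], [T → . T T], [T → . e a] }  — shift
  I13: { [B → E y B .] }  — reduce

I9 contains reduce item [T → T T .] and shift item [T → . e a] — shift-reduce conflict.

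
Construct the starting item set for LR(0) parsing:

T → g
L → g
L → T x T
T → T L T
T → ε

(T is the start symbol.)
{ [T → . T L T], [T → . g], [T → .], [T' → . T] }

First, augment the grammar with T' → T
I₀ = CLOSURE({ [T' → . T] }):
  [T' → . T] has the dot before T: add [T → . g], [T → . T L T], [T → .]
No further items can be added.

I₀ = { [T → . T L T], [T → . g], [T → .], [T' → . T] }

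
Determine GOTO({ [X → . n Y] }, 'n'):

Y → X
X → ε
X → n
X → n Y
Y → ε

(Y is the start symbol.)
GOTO(I, 'n') = CLOSURE({ [A → αX.β] : [A → α.Xβ] ∈ I, X = 'n' })

Items with dot before 'n', with the dot advanced:
  [X → . n Y] → [X → n . Y]
Closure of the advanced items:
  [X → n . Y] has the dot before Y: add [Y → . X], [Y → .]
  [Y → . X] has the dot before X: add [X → .], [X → . n], [X → . n Y]

GOTO = { [X → . n Y], [X → . n], [X → .], [X → n . Y], [Y → . X], [Y → .] }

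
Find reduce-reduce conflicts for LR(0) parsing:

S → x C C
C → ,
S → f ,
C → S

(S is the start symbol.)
A reduce-reduce conflict occurs when an LR(0) state has two complete items [A → α .] and [B → β .] — both call for a reduction, and with no lookahead the parser cannot choose between them.

Augment with S' → S and build the canonical LR(0) collection (I0 = CLOSURE({[S' → . S]}), then GOTO on every symbol after a dot until no new states appear). It has 9 states:
  I0: { [S → . f ,], [S → . x C C], [S' → . S] }  — shift
  I1: { [S' → S .] }  — accept
  I2: { [S → f . ,] }  — shift
  I3: { [C → . ,], [C → . S], [S → . f ,], [S → . x C C], [S → x . C C] }  — shift
  I4: { [C → , .] }  — reduce
  I5: { [C → . ,], [C → . S], [S → . f ,], [S → . x C C], [S → x C . C] }  — shift
  I6: { [C → S .] }  — reduce
  I7: { [S → x C C .] }  — reduce
  I8: { [S → f , .] }  — reduce

No state contains more than one complete item.

Answer: No reduce-reduce conflicts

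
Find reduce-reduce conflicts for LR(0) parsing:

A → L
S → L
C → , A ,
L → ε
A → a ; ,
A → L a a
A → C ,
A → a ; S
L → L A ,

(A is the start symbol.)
Augment with A' → A and build the canonical LR(0) collection (I0 = CLOSURE({[A' → . A]}), then GOTO on every symbol after a dot until no new states appear). It has 17 states:
  I0: { [A → . C ,], [A → . L a a], [A → . L], [A → . a ; ,], [A → . a ; S], [A' → . A], [C → . , A ,], [L → . L A ,], [L → .] }  — shift, reduce
  I1: { [A → . C ,], [A → . L a a], [A → . L], [A → . a ; ,], [A → . a ; S], [C → , . A ,], [C → . , A ,], [L → . L A ,], [L → .] }  — shift, reduce
  I2: { [A' → A .] }  — accept
  I3: { [A → C . ,] }  — shift
  I4: { [A → . C ,], [A → . L a a], [A → . L], [A → . a ; ,], [A → . a ; S], [A → L . a a], [A → L .], [C → . , A ,], [L → . L A ,], [L → .], [L → L . A ,] }  — shift, 2 reduces
  I5: { [A → a . ; ,], [A → a . ; S] }  — shift
  I6: { [A → a ; . ,], [A → a ; . S], [L → . L A ,], [L → .], [S → . L] }  — shift, reduce
  I7: { [A → a ; , .] }  — reduce
  I8: { [A → . C ,], [A → . L a a], [A → . L], [A → . a ; ,], [A → . a ; S], [C → . , A ,], [L → . L A ,], [L → .], [L → L . A ,], [S → L .] }  — shift, 2 reduces
  I9: { [A → a ; S .] }  — reduce
  I10: { [L → L A . ,] }  — shift
  I11: { [L → L A , .] }  — reduce
  I12: { [A → L a . a], [A → a . ; ,], [A → a . ; S] }  — shift
  I13: { [A → L a a .] }  — reduce
  I14: { [A → C , .] }  — reduce
  I15: { [C → , A . ,] }  — shift
  I16: { [C → , A , .] }  — reduce

I4 contains complete items [A → L .], [L → .] — reduce-reduce conflict.
I8 contains complete items [L → .], [S → L .] — reduce-reduce conflict.

Answer: Yes — I4: [A → L .] vs [L → .]; I8: [L → .] vs [S → L .]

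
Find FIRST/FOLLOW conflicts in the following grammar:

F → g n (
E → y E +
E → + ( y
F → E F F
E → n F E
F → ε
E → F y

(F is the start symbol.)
Yes. F → g n '(' with FOLLOW(F) on { 'g' }; F → E F F with FOLLOW(F) on { '+', 'g', 'n', 'y' }

A FIRST/FOLLOW conflict occurs when a non-terminal N has a nullable alternative N → β (β ⇒* ε) and another alternative N → α with FIRST(α) ∩ FOLLOW(N) ≠ ∅: on such a lookahead the parser cannot decide between expanding α and letting N vanish via β.

Nullable non-terminals: F.
FIRST sets used below: FIRST(E) = { '+', 'g', 'n', 'y' }

F: nullable alternative(s) F → ε; FOLLOW(F) = { $, '+', 'g', 'n', 'y' }
  F → g n (: FIRST \ {ε} = { 'g' } — overlaps FOLLOW(F) on { 'g' }: CONFLICT
  F → E F F: FIRST \ {ε} = { '+', 'g', 'n', 'y' } — overlaps FOLLOW(F) on { '+', 'g', 'n', 'y' }: CONFLICT
  F → ε: FIRST \ {ε} = { } — this is the only nullable alternative, skip

E has no nullable alternative, so no FIRST/FOLLOW check is needed there.

So the grammar has 2 FIRST/FOLLOW conflicts (marked CONFLICT above).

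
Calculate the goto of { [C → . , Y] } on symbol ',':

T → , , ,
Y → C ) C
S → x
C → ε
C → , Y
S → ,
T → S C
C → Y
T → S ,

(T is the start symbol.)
{ [C → , . Y], [C → . , Y], [C → . Y], [C → .], [Y → . C ) C] }

GOTO(I, ',') = CLOSURE({ [A → αX.β] : [A → α.Xβ] ∈ I, X = ',' })

Items with dot before ',', with the dot advanced:
  [C → . , Y] → [C → , . Y]
Closure of the advanced items:
  [C → , . Y] has the dot before Y: add [Y → . C ) C]
  [Y → . C ) C] has the dot before C: add [C → .], [C → . , Y], [C → . Y]

GOTO = { [C → , . Y], [C → . , Y], [C → . Y], [C → .], [Y → . C ) C] }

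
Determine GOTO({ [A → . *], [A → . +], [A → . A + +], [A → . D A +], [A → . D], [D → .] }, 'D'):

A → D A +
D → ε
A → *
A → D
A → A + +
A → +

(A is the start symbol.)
{ [A → . *], [A → . +], [A → . A + +], [A → . D A +], [A → . D], [A → D . A +], [A → D .], [D → .] }

GOTO(I, 'D') = CLOSURE({ [A → αX.β] : [A → α.Xβ] ∈ I, X = 'D' })

Items with dot before 'D', with the dot advanced:
  [A → . D] → [A → D .]
  [A → . D A +] → [A → D . A +]
Closure of the advanced items:
  [A → D . A +] has the dot before A: add [A → . D A +], [A → . *], [A → . D], [A → . A + +], [A → . +]
  [A → . D A +] has the dot before D: add [D → .]

GOTO = { [A → . *], [A → . +], [A → . A + +], [A → . D A +], [A → . D], [A → D . A +], [A → D .], [D → .] }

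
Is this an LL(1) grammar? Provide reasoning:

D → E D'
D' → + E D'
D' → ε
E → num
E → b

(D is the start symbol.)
A grammar is LL(1) if for each non-terminal N with multiple productions, the predict sets of those productions are pairwise disjoint, where PREDICT(N → α) = (FIRST(α) \ {ε}) ∪ (FOLLOW(N) if α ⇒* ε).

Relevant sets:
  FOLLOW(D') = { $ }

For D':
  PREDICT(D' → '+' E D') = { '+' }
  PREDICT(D' → ε) = { $ }
For E:
  PREDICT(E → num) = { 'num' }
  PREDICT(E → b) = { 'b' }
D has a single production, so nothing to check there.

All predict sets are disjoint. The grammar IS LL(1).

Answer: Yes, the grammar is LL(1).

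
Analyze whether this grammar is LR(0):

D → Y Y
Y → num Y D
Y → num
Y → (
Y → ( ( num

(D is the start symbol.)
Augment with D' → D and build the canonical LR(0) collection (I0 = CLOSURE({[D' → . D]}), then GOTO on every symbol after a dot until no new states appear). It has 10 states:
  I0: { [D → . Y Y], [D' → . D], [Y → . ( ( num], [Y → . (], [Y → . num Y D], [Y → . num] }  — shift
  I1: { [Y → ( . ( num], [Y → ( .] }  — shift, reduce
  I2: { [D' → D .] }  — accept
  I3: { [D → Y . Y], [Y → . ( ( num], [Y → . (], [Y → . num Y D], [Y → . num] }  — shift
  I4: { [Y → . ( ( num], [Y → . (], [Y → . num Y D], [Y → . num], [Y → num . Y D], [Y → num .] }  — shift, reduce
  I5: { [D → . Y Y], [Y → . ( ( num], [Y → . (], [Y → . num Y D], [Y → . num], [Y → num Y . D] }  — shift
  I6: { [Y → num Y D .] }  — reduce
  I7: { [D → Y Y .] }  — reduce
  I8: { [Y → ( ( . num] }  — shift
  I9: { [Y → ( ( num .] }  — reduce

Conflict in state I1:
  Shift-reduce conflict between [Y → ( .] and [Y → ( . ( num]
So the grammar is NOT LR(0).

Answer: No. Shift-reduce conflict between [Y → ( .] and [Y → ( . ( num]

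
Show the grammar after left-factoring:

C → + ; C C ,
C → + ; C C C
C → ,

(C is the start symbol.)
Left-factoring transforms A → αβ₁ | αβ₂ into A → αA' and A' → β₁ | β₂
(α is the longest common prefix among the alternatives). Repeat until
no nonterminal has two alternatives with a common prefix.

Round 1: C has alternatives sharing prefix '+ ; C C'. Introduce C': C → + ; C C C'
  Add: C' → ,
  Add: C' → C

No remaining common prefixes — done.

Resulting grammar:
C → + ; C C C'
C' → ,
C' → C
C → ,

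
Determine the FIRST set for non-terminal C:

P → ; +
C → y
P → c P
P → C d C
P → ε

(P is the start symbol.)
{ 'y' }

To compute FIRST(C), examine every production with C on the left-hand side, reading each right-hand side left to right until a non-nullable symbol is reached.

From C → y:
  - y is a terminal: add 'y' and stop

Collecting: FIRST(C) = { 'y' }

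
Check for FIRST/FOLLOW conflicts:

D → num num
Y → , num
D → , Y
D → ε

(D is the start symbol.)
No FIRST/FOLLOW conflicts.

A FIRST/FOLLOW conflict occurs when a non-terminal N has a nullable alternative N → β (β ⇒* ε) and another alternative N → α with FIRST(α) ∩ FOLLOW(N) ≠ ∅: on such a lookahead the parser cannot decide between expanding α and letting N vanish via β.

Nullable non-terminals: D.

D: nullable alternative(s) D → ε; FOLLOW(D) = { $ }
  D → num num: FIRST \ {ε} = { 'num' } — disjoint from FOLLOW(D)
  D → , Y: FIRST \ {ε} = { ',' } — disjoint from FOLLOW(D)
  D → ε: FIRST \ {ε} = { } — this is the only nullable alternative, skip

Y has no nullable alternative, so no FIRST/FOLLOW check is needed there.

No FIRST/FOLLOW conflicts found.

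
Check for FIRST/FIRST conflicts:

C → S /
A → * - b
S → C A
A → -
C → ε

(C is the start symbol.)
No FIRST/FIRST conflicts.

A FIRST/FIRST conflict occurs when two productions N → α and N → β for the same non-terminal have FIRST(α) ∩ FIRST(β) ≠ ∅ (with ε ∈ FIRST of a nullable right-hand side, so two nullable alternatives also conflict).

FIRST sets of the non-terminals at (or reachable through a nullable prefix from) the front of some alternative:
  FIRST(S) = { '*', '-' }

Productions for C:
  C → S /: FIRST = { '*', '-' }
  C → ε: FIRST = { ε }
Productions for A:
  A → * - b: FIRST = { '*' }
  A → -: FIRST = { '-' }
S has only one production, so no FIRST/FIRST conflict is possible there.

All alternatives of each non-terminal have pairwise disjoint FIRST sets.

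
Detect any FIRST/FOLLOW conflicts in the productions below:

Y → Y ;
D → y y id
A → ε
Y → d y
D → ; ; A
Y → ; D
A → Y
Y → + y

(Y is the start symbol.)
Yes. A → Y with FOLLOW(A) on { ';' }

Nullable non-terminals: A.
FIRST sets used below: FIRST(Y) = { '+', ';', 'd' }

A: nullable alternative(s) A → ε; FOLLOW(A) = { $, ';' }
  A → ε: FIRST \ {ε} = { } — this is the only nullable alternative, skip
  A → Y: FIRST \ {ε} = { '+', ';', 'd' } — overlaps FOLLOW(A) on { ';' }: CONFLICT

D, Y have no nullable alternative, so no FIRST/FOLLOW check is needed there.

So the grammar has 1 FIRST/FOLLOW conflict (marked CONFLICT above).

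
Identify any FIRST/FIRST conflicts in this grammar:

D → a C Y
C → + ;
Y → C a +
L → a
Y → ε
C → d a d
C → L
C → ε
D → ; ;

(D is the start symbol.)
FIRST sets of the non-terminals at (or reachable through a nullable prefix from) the front of some alternative:
  FIRST(L) = { 'a' }
  FIRST(C) = { '+', 'a', 'd', ε }

Productions for D:
  D → a C Y: FIRST = { 'a' }
  D → ; ;: FIRST = { ';' }
Productions for C:
  C → + ;: FIRST = { '+' }
  C → d a d: FIRST = { 'd' }
  C → L: FIRST = { 'a' }
  C → ε: FIRST = { ε }
Productions for Y:
  Y → C a +: FIRST = { '+', 'a', 'd' }
  Y → ε: FIRST = { ε }
L has only one production, so no FIRST/FIRST conflict is possible there.

All alternatives of each non-terminal have pairwise disjoint FIRST sets.

Answer: No FIRST/FIRST conflicts.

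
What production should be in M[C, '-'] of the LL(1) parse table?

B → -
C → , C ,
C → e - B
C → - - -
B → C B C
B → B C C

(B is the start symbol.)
To find M[C, '-'], we find productions for C where '-' is in the predict set (PREDICT(N → α) = (FIRST(α) \ {ε}) ∪ (FOLLOW(N) if α ⇒* ε)).

C → , C ,: PREDICT = { ',' }
C → e - B: PREDICT = { 'e' }
C → - - -: PREDICT = { '-' }
  '-' is in predict set, so this production goes in M[C, '-']

M[C, '-'] = C → - - -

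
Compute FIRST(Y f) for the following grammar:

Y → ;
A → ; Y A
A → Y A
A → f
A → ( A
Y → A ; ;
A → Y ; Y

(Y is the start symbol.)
FIRST sets of the non-terminals involved (from the grammar, by fixed-point iteration):
  FIRST(Y) = { '(', ';', 'f' }

To compute FIRST(Y f), process the symbols left to right:
Symbol Y is a non-terminal. Add FIRST(Y) \ {ε} = { '(', ';', 'f' }
Y is not nullable (ε ∉ FIRST(Y)), so stop here.
FIRST(Y f) = { '(', ';', 'f' }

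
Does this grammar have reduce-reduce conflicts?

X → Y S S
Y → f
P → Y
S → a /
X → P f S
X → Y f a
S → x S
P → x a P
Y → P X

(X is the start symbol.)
A reduce-reduce conflict occurs when an LR(0) state has two complete items [A → α .] and [B → β .] — both call for a reduction, and with no lookahead the parser cannot choose between them.

Augment with X' → X and build the canonical LR(0) collection (I0 = CLOSURE({[X' → . X]}), then GOTO on every symbol after a dot until no new states appear). It has 20 states:
  I0: { [P → . Y], [P → . x a P], [X → . P f S], [X → . Y S S], [X → . Y f a], [X' → . X], [Y → . P X], [Y → . f] }  — shift
  I1: { [P → . Y], [P → . x a P], [X → . P f S], [X → . Y S S], [X → . Y f a], [X → P . f S], [Y → . P X], [Y → . f], [Y → P . X] }  — shift
  I2: { [X' → X .] }  — accept
  I3: { [P → Y .], [S → . a /], [S → . x S], [X → Y . S S], [X → Y . f a] }  — shift, reduce
  I4: { [Y → f .] }  — reduce
  I5: { [P → x . a P] }  — shift
  I6: { [P → . Y], [P → . x a P], [P → x a . P], [Y → . P X], [Y → . f] }  — shift
  I7: { [P → . Y], [P → . x a P], [P → x a P .], [X → . P f S], [X → . Y S S], [X → . Y f a], [Y → . P X], [Y → . f], [Y → P . X] }  — shift, reduce
  I8: { [P → Y .] }  — reduce
  I9: { [Y → P X .] }  — reduce
  I10: { [S → . a /], [S → . x S], [X → Y S . S] }  — shift
  I11: { [S → a . /] }  — shift
  I12: { [X → Y f . a] }  — shift
  I13: { [S → . a /], [S → . x S], [S → x . S] }  — shift
  I14: { [S → x S .] }  — reduce
  I15: { [X → Y f a .] }  — reduce
  I16: { [S → a / .] }  — reduce
  I17: { [X → Y S S .] }  — reduce
  I18: { [S → . a /], [S → . x S], [X → P f . S], [Y → f .] }  — shift, reduce
  I19: { [X → P f S .] }  — reduce

No state contains more than one complete item.

Answer: No reduce-reduce conflicts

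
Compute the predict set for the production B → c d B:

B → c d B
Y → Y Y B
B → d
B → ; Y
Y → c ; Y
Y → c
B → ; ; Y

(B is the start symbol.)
PREDICT(B → c d B) = (FIRST(RHS) \ {ε}) ∪ (FOLLOW(B) if ε ∈ FIRST(RHS), i.e. RHS ⇒* ε)
FIRST(c d B) = { 'c' }
ε ∉ FIRST(c d B), so FOLLOW(B) is not added.
PREDICT(B → c d B) = { 'c' }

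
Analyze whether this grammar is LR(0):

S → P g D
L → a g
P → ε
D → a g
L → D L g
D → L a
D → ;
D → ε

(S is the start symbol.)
Augment with S' → S and build the canonical LR(0) collection (I0 = CLOSURE({[S' → . S]}), then GOTO on every symbol after a dot until no new states appear). It has 13 states:
  I0: { [P → .], [S → . P g D], [S' → . S] }  — reduce
  I1: { [S → P . g D] }  — shift
  I2: { [S' → S .] }  — accept
  I3: { [D → . ;], [D → . L a], [D → . a g], [D → .], [L → . D L g], [L → . a g], [S → P g . D] }  — shift, reduce
  I4: { [D → ; .] }  — reduce
  I5: { [D → . ;], [D → . L a], [D → . a g], [D → .], [L → . D L g], [L → . a g], [L → D . L g], [S → P g D .] }  — shift, 2 reduces
  I6: { [D → L . a] }  — shift
  I7: { [D → a . g], [L → a . g] }  — shift
  I8: { [D → a g .], [L → a g .] }  — 2 reduces
  I9: { [D → L a .] }  — reduce
  I10: { [D → . ;], [D → . L a], [D → . a g], [D → .], [L → . D L g], [L → . a g], [L → D . L g] }  — shift, reduce
  I11: { [D → L . a], [L → D L . g] }  — shift
  I12: { [L → D L g .] }  — reduce

Conflict in state I3:
  Shift-reduce conflict between [D → .] and [D → . ;]
So the grammar is NOT LR(0).

Answer: No. Shift-reduce conflict between [D → .] and [D → . ;]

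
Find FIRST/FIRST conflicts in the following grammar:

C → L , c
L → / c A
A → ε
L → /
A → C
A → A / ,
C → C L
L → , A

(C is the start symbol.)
Yes. C → L ',' c / C → C L on { ',', '/' }; L → '/' c A / L → '/' on { '/' }; A → C / A → A '/' ',' on { ',', '/' }

A FIRST/FIRST conflict occurs when two productions N → α and N → β for the same non-terminal have FIRST(α) ∩ FIRST(β) ≠ ∅ (with ε ∈ FIRST of a nullable right-hand side, so two nullable alternatives also conflict).

FIRST sets of the non-terminals at (or reachable through a nullable prefix from) the front of some alternative:
  FIRST(L) = { ',', '/' }
  FIRST(C) = { ',', '/' }
  FIRST(A) = { ',', '/', ε }

Productions for C:
  C → L , c: FIRST = { ',', '/' }
  C → C L: FIRST = { ',', '/' }
Productions for L:
  L → / c A: FIRST = { '/' }
  L → /: FIRST = { '/' }
  L → , A: FIRST = { ',' }
Productions for A:
  A → ε: FIRST = { ε }
  A → C: FIRST = { ',', '/' }
  A → A / ,: FIRST = { ',', '/' }

Conflict for C: C → L , c and C → C L
  Overlap: { ',', '/' }
Conflict for L: L → / c A and L → /
  Overlap: { '/' }
Conflict for A: A → C and A → A / ,
  Overlap: { ',', '/' }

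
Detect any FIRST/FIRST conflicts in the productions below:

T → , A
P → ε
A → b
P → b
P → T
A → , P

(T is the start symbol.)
FIRST sets of the non-terminals at (or reachable through a nullable prefix from) the front of some alternative:
  FIRST(T) = { ',' }

Productions for P:
  P → ε: FIRST = { ε }
  P → b: FIRST = { 'b' }
  P → T: FIRST = { ',' }
Productions for A:
  A → b: FIRST = { 'b' }
  A → , P: FIRST = { ',' }
T has only one production, so no FIRST/FIRST conflict is possible there.

All alternatives of each non-terminal have pairwise disjoint FIRST sets.

Answer: No FIRST/FIRST conflicts.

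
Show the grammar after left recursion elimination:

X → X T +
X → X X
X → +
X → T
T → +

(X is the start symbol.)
X → + X'
X → T X'
X' → T + X'
X' → X X'
X' → ε
T → +

X is directly left-recursive. The standard transformation for
  A → A α₁ | ... | A α_m | β₁ | ... | β_n
is
  A  → β₁ A' | ... | β_n A'
  A' → α₁ A' | ... | α_m A' | ε

X → + becomes X → + X'
X → T becomes X → T X'
X → X T + becomes X' → T + X'
X → X X becomes X' → X X'
Add X' → ε

Productions for other non-terminals are unchanged:
  T → +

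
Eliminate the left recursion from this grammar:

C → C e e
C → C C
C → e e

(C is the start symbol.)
C → e e C'
C' → e e C'
C' → C C'
C' → ε

C is directly left-recursive. The standard transformation for
  A → A α₁ | ... | A α_m | β₁ | ... | β_n
is
  A  → β₁ A' | ... | β_n A'
  A' → α₁ A' | ... | α_m A' | ε

C → e e becomes C → e e C'
C → C e e becomes C' → e e C'
C → C C becomes C' → C C'
Add C' → ε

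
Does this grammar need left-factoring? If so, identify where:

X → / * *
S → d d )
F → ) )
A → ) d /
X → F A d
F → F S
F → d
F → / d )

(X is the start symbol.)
Left-factoring is needed when two productions for the same non-terminal
share a common prefix on the right-hand side.

Productions for X:
  X → / * *
  X → F A d
Productions for F:
  F → ) )
  F → F S
  F → d
  F → / d )

No common prefixes found.

Answer: No, left-factoring is not needed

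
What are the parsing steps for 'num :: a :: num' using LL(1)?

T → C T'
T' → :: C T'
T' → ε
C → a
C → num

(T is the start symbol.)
Stack is shown with the top on the left.

Stack      Input              Action
------------------------------------
T $        num :: a :: num $  output T → C T'
C T' $     num :: a :: num $  output C → num
num T' $   num :: a :: num $  match 'num'
T' $       :: a :: num $      output T' → :: C T'
:: C T' $  :: a :: num $      match '::'
C T' $     a :: num $         output C → a
a T' $     a :: num $         match 'a'
T' $       :: num $           output T' → :: C T'
:: C T' $  :: num $           match '::'
C T' $     num $              output C → num
num T' $   num $              match 'num'
T' $       $                  output T' → ε
$          $                  accept

The string is accepted.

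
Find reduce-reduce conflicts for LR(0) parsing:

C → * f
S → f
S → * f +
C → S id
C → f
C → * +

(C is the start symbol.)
Yes — I4: [C → f .] vs [S → f .]

A reduce-reduce conflict occurs when an LR(0) state has two complete items [A → α .] and [B → β .] — both call for a reduction, and with no lookahead the parser cannot choose between them.

Augment with C' → C and build the canonical LR(0) collection (I0 = CLOSURE({[C' → . C]}), then GOTO on every symbol after a dot until no new states appear). It has 9 states:
  I0: { [C → . * +], [C → . * f], [C → . S id], [C → . f], [C' → . C], [S → . * f +], [S → . f] }  — shift
  I1: { [C → * . +], [C → * . f], [S → * . f +] }  — shift
  I2: { [C' → C .] }  — accept
  I3: { [C → S . id] }  — shift
  I4: { [C → f .], [S → f .] }  — 2 reduces
  I5: { [C → S id .] }  — reduce
  I6: { [C → * + .] }  — reduce
  I7: { [C → * f .], [S → * f . +] }  — shift, reduce
  I8: { [S → * f + .] }  — reduce

I4 contains complete items [C → f .], [S → f .] — reduce-reduce conflict.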